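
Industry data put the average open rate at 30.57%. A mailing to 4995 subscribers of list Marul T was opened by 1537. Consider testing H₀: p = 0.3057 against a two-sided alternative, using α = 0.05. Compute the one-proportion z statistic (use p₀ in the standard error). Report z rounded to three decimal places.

z = 0.308

p̂ = 1537/4995 ≈ 0.30771.
SE = √(p₀(1−p₀)/n) = √(0.21225/4995) = 0.00652.
z = (0.30771 − 0.3057)/0.00652 = 0.00201/0.00652 = 0.308.
p-value = 2·P(Z > 0.308) ≈ 0.7581, so at α = 0.05 we fail to reject H₀.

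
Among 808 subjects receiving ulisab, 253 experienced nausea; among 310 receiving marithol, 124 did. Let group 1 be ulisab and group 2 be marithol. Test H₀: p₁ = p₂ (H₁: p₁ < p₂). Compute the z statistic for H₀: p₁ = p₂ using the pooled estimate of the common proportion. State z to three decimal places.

z = -2.751

p̂₁ = 253/808 ≈ 0.31312, p̂₂ = 124/310 ≈ 0.40000.
Pooled p̂ = (253+124)/(808+310) = 377/1118 = 0.33721.
SE = √(0.223499 × 0.00446343) = 0.03158.
z = (0.31312 − 0.40000)/0.03158 = -0.08688/0.03158 = -2.751.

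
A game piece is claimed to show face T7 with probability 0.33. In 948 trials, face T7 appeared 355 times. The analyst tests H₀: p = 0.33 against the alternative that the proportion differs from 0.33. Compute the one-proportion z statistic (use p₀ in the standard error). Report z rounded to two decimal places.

p̂ = 355/948 = 0.3745.
Under H₀, SE = √(0.33·0.67/948) = √(0.000233228) = 0.0153.
z = (0.3745 − 0.33)/0.0153 = 0.0445/0.0153 = 2.91.
p-value = 2·P(Z > 2.912) ≈ 0.0036.

z = 2.91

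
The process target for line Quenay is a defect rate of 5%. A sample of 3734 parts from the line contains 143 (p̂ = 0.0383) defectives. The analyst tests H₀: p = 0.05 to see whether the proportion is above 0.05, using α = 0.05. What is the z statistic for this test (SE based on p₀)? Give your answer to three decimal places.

p̂ = 143/3734 ≈ 0.038297.
Standard error under H₀: √(0.05×0.95/3734) = 0.003567.
z = (0.038297 − 0.05)/0.003567 = -0.011703/0.003567 = -3.281.
p-value = P(Z > -3.281) ≈ 0.9995, so at α = 0.05 we fail to reject H₀.

z = -3.281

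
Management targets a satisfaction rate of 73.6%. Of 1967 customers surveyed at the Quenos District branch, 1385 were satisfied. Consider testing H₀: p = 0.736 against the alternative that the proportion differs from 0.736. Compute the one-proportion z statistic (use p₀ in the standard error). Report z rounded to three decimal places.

z = -3.208

p̂ = 1385/1967 ≈ 0.704118.
Standard error under H₀: √(0.736×0.264/1967) = 0.009939.
z = (0.704118 − 0.736)/0.009939 = -0.031882/0.009939 = -3.208.
Two-sided p-value ≈ 2·Φ(−3.208) = 0.0013.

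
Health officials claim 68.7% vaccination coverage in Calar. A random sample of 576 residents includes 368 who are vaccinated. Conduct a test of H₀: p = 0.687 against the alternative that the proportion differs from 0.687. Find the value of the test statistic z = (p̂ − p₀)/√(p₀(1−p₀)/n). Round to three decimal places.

p̂ = 368/576 ≈ 0.63889.
SE = √(p₀(1−p₀)/n) = √(0.21503/576) = 0.01932.
z = (0.63889 − 0.687)/0.01932 = -0.04811/0.01932 = -2.490.
Two-sided p-value ≈ 2·Φ(−2.490) = 0.0128.

z = -2.490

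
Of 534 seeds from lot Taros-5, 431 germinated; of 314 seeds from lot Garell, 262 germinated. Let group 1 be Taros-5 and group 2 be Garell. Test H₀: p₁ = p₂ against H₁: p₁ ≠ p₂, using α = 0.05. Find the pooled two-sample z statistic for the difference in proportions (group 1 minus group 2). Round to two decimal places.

p̂₁ = 431/534 ≈ 0.8071, p̂₂ = 262/314 ≈ 0.8344.
Pooled p̂ = (431+262)/(534+314) = 693/848 = 0.8172.
SE = √(0.149373 × 0.00505737) = 0.0275.
z = (0.8071 − 0.8344)/0.0275 = -0.0273/0.0275 = -0.99.
p-value = 2·P(Z > 0.992) ≈ 0.3210. With α = 0.05, fail to reject H₀.

z = -0.99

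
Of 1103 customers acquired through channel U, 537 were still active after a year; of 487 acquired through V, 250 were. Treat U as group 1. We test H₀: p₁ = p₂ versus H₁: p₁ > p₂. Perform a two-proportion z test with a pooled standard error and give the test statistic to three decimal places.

z = -0.974

p̂₁ = 537/1103 ≈ 0.48685, p̂₂ = 250/487 ≈ 0.51335.
Pooled p̂ = (537+250)/(1103+487) = 787/1590 = 0.49497.
SE = √(0.249975 × 0.00296001) = 0.02720.
z = (0.48685 − 0.51335)/0.02720 = -0.02650/0.02720 = -0.974.
p-value = P(Z > -0.974) ≈ 0.8350.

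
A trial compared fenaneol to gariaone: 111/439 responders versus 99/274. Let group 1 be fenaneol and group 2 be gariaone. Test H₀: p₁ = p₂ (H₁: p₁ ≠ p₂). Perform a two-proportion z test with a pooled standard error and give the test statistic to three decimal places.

p̂₁ = 111/439 ≈ 0.25285, p̂₂ = 99/274 ≈ 0.36131.
Pooled p̂ = (111+99)/(439+274) = 210/713 = 0.29453.
SE = √(0.207782 × 0.00592754) = 0.03509.
z = (0.25285 − 0.36131)/0.03509 = -0.10846/0.03509 = -3.091.
p-value = 2·P(Z > 3.091) ≈ 0.0020.

z = -3.091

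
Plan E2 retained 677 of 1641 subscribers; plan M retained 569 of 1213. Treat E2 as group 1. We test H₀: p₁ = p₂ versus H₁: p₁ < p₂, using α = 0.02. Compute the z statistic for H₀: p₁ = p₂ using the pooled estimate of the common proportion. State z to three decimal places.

p̂₁ = 677/1641 ≈ 0.41255, p̂₂ = 569/1213 ≈ 0.46908.
Pooled p̂ = (677+569)/(1641+1213) = 1246/2854 = 0.43658.
SE = √(0.245978 × 0.00143379) = 0.01878.
z = (0.41255 − 0.46908)/0.01878 = -0.05653/0.01878 = -3.010.
p-value = P(Z < -3.010) ≈ 0.0013; since p < α = 0.02, reject H₀.

z = -3.010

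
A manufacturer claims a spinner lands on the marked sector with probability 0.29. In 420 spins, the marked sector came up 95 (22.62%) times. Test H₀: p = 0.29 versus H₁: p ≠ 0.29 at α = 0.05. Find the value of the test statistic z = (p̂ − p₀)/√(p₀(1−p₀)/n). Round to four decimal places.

p̂ = 95/420 = 0.2261905.
SE = √(p₀(1−p₀)/n) = √(0.2059/420) = 0.0221413.
z = (0.2261905 − 0.29)/0.0221413 = -0.0638095/0.0221413 = -2.8819.
Two-sided p-value ≈ 2·Φ(−2.882) = 0.0040. With α = 0.05, reject H₀.

z = -2.8819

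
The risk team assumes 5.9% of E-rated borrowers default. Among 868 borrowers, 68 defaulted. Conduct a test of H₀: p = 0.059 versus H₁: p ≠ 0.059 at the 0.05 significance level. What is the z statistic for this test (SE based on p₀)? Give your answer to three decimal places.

p̂ = 68/868 ≈ 0.078341.
Standard error under H₀: √(0.059×0.941/868) = 0.007998.
z = (0.078341 − 0.059)/0.007998 = 0.019341/0.007998 = 2.418.
Two-sided p-value ≈ 2·Φ(−2.418) = 0.0156. With α = 0.05, reject H₀.

z = 2.418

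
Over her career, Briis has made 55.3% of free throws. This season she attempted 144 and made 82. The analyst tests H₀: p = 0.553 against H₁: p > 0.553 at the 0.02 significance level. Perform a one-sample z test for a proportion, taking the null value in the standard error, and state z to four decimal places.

z = 0.3969

p̂ = 82/144 ≈ 0.569444.
Under H₀, SE = √(0.553·0.447/144) = √(0.0017166) = 0.041432.
z = (0.569444 − 0.553)/0.041432 = 0.016444/0.041432 = 0.3969.
p-value = P(Z > 0.397) ≈ 0.3457, so at α = 0.02 we fail to reject H₀.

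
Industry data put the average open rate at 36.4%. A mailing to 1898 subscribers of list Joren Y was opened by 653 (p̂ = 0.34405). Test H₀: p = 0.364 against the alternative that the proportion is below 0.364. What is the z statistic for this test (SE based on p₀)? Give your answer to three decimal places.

p̂ = 653/1898 ≈ 0.34405.
SE = √(p₀(1−p₀)/n) = √(0.2315/1898) = 0.01104.
z = (0.34405 − 0.364)/0.01104 = -0.01995/0.01104 = -1.807.

z = -1.807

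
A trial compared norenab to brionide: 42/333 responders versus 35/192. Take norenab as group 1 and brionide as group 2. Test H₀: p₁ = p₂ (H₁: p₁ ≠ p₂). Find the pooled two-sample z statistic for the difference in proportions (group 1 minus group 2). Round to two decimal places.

z = -1.75

p̂₁ = 42/333 = 0.1261, p̂₂ = 35/192 = 0.1823.
Pooled p̂ = (42+35)/(333+192) = 77/525 = 0.1467.
SE = √(p̂(1−p̂)(1/n₁+1/n₂)) = √(0.1467·0.8533·0.00821134) = √(0.00102769) = 0.0321.
z = (0.1261 − 0.1823)/0.0321 = -0.0562/0.0321 = -1.75.
Two-sided p-value ≈ 2·Φ(−1.752) = 0.0798.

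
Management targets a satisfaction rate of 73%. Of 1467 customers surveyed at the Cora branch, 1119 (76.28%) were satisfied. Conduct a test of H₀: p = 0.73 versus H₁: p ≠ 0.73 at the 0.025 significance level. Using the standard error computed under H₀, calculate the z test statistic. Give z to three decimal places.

p̂ = 1119/1467 ≈ 0.76278.
Standard error under H₀: √(0.73×0.27/1467) = 0.01159.
z = (0.76278 − 0.73)/0.01159 = 0.03278/0.01159 = 2.828.
Two-sided p-value ≈ 2·Φ(−2.828) = 0.0047. With α = 0.025, reject H₀.

z = 2.828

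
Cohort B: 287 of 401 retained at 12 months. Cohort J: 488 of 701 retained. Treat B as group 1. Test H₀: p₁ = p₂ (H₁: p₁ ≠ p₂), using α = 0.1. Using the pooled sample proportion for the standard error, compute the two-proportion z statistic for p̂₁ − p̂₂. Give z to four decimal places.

p̂₁ = 287/401 = 0.7157107, p̂₂ = 488/701 = 0.6961484.
Pooled p̂ = (287+488)/(401+701) = 775/1102 = 0.7032668.
SE = √(p̂(1−p̂)(1/n₁+1/n₂)) = √(0.7032668·0.2967332·0.0039203) = √(0.000818098) = 0.0286024.
z = (0.7157107 − 0.6961484)/0.0286024 = 0.0195623/0.0286024 = 0.6839.
Two-sided p-value ≈ 2·Φ(−0.684) = 0.4940, so at α = 0.1 we fail to reject H₀.

z = 0.6839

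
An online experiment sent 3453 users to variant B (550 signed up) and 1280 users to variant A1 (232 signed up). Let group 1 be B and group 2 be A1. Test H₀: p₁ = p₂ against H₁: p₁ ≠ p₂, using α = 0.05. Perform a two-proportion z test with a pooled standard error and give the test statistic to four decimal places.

z = -1.8076

p̂₁ = 550/3453 ≈ 0.159282, p̂₂ = 232/1280 ≈ 0.181250.
Pooled p̂ = (550+232)/(3453+1280) = 782/4733 = 0.165223.
SE = √(p̂(1−p̂)(1/n₁+1/n₂)) = √(0.165223·0.834777·0.00107085) = √(0.000147697) = 0.012153.
z = (0.159282 − 0.181250)/0.012153 = -0.021968/0.012153 = -1.8076.
Two-sided p-value ≈ 2·Φ(−1.808) = 0.0707, so at α = 0.05 we fail to reject H₀.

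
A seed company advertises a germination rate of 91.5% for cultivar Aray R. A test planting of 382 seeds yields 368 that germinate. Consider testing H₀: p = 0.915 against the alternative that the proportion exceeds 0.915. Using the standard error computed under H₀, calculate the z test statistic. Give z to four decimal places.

p̂ = 368/382 = 0.9633508.
Under H₀, SE = √(0.915·0.085/382) = √(0.000203599) = 0.0142688.
z = (0.9633508 − 0.915)/0.0142688 = 0.0483508/0.0142688 = 3.3886.
p-value = P(Z > 3.389) ≈ 0.0004.

z = 3.3886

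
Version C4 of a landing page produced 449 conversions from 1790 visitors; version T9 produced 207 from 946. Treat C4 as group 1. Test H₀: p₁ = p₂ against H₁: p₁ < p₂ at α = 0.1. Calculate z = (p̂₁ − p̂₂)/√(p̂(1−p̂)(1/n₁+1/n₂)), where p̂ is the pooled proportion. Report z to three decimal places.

p̂₁ = 449/1790 = 0.25084, p̂₂ = 207/946 = 0.21882.
Pooled p̂ = (449+207)/(1790+946) = 656/2736 = 0.23977.
SE = √(p̂(1−p̂)(1/n₁+1/n₂)) = √(0.23977·0.76023·0.00161574) = √(0.000294515) = 0.01716.
z = (0.25084 − 0.21882)/0.01716 = 0.03202/0.01716 = 1.866.
p-value = P(Z < 1.866) ≈ 0.9690. With α = 0.1, fail to reject H₀.

z = 1.866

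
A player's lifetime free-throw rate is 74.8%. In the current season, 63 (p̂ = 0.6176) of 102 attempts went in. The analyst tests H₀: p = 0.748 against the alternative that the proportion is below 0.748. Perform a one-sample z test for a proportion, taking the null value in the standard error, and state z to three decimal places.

z = -3.032

p̂ = 63/102 ≈ 0.61765.
Standard error under H₀: √(0.748×0.252/102) = 0.04299.
z = (0.61765 − 0.748)/0.04299 = -0.13035/0.04299 = -3.032.
p-value = P(Z < -3.032) ≈ 0.0012.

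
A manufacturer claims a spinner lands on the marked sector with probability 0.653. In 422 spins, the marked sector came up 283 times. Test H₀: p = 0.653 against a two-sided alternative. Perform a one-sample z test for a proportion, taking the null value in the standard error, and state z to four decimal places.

z = 0.7602

p̂ = 283/422 = 0.670616.
Under H₀, SE = √(0.653·0.347/422) = √(0.000536945) = 0.023172.
z = (0.670616 − 0.653)/0.023172 = 0.017616/0.023172 = 0.7602.
Two-sided p-value ≈ 2·Φ(−0.760) = 0.4471.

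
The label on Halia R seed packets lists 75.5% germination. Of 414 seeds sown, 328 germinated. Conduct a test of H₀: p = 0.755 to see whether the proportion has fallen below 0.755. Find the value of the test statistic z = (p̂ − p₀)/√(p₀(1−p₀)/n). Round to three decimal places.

p̂ = 328/414 ≈ 0.79227.
Under H₀, SE = √(0.755·0.245/414) = √(0.0004468) = 0.02114.
z = (0.79227 − 0.755)/0.02114 = 0.03727/0.02114 = 1.763.

z = 1.763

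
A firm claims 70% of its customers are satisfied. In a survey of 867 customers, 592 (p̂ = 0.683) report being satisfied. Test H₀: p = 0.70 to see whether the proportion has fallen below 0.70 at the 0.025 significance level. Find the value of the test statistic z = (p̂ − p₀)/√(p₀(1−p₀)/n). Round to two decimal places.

p̂ = 592/867 = 0.6828.
Standard error under H₀: √(0.7×0.3/867) = 0.0156.
z = (0.6828 − 0.7)/0.0156 = -0.0172/0.0156 = -1.10.
p-value = P(Z < -1.104) ≈ 0.1347. With α = 0.025, fail to reject H₀.

z = -1.10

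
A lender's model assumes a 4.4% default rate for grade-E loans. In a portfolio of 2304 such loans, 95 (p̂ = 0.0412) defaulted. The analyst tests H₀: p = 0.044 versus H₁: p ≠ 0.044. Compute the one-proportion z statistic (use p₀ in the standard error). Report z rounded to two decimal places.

p̂ = 95/2304 = 0.0412.
SE = √(p₀(1−p₀)/n) = √(0.042064/2304) = 0.0043.
z = (0.0412 − 0.044)/0.0043 = -0.0028/0.0043 = -0.65.
Two-sided p-value ≈ 2·Φ(−0.648) = 0.5172.

z = -0.65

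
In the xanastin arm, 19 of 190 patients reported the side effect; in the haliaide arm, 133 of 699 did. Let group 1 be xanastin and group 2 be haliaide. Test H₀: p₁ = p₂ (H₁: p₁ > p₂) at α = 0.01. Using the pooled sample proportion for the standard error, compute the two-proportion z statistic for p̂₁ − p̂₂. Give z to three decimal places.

p̂₁ = 19/190 ≈ 0.10000, p̂₂ = 133/699 ≈ 0.19027.
Pooled p̂ = (19+133)/(190+699) = 152/889 = 0.17098.
SE = √(p̂(1−p̂)(1/n₁+1/n₂)) = √(0.17098·0.82902·0.00669377) = √(0.000948808) = 0.03080.
z = (0.10000 − 0.19027)/0.03080 = -0.09027/0.03080 = -2.931.
p-value = P(Z > -2.931) ≈ 0.9983. With α = 0.01, fail to reject H₀.

z = -2.931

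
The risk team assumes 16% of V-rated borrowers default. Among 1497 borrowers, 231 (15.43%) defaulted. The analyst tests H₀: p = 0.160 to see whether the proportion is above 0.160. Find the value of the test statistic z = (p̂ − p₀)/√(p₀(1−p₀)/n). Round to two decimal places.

z = -0.60

p̂ = 231/1497 ≈ 0.1543.
Under H₀, SE = √(0.16·0.84/1497) = √(8.97796e-05) = 0.0095.
z = (0.1543 − 0.16)/0.0095 = -0.0057/0.0095 = -0.60.
p-value = P(Z > -0.601) ≈ 0.7260.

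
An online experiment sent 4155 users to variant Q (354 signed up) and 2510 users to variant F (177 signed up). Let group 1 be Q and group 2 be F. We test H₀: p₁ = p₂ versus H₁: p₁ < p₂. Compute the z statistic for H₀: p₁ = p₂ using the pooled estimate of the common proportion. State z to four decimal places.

p̂₁ = 354/4155 ≈ 0.0851986, p̂₂ = 177/2510 ≈ 0.0705179.
Pooled p̂ = (354+177)/(4155+2510) = 531/6665 = 0.0796699.
SE = √(p̂(1−p̂)(1/n₁+1/n₂)) = √(0.0796699·0.9203301·0.00063908) = √(4.6859e-05) = 0.0068454.
z = (0.0851986 − 0.0705179)/0.0068454 = 0.0146807/0.0068454 = 2.1446.
p-value = P(Z < 2.145) ≈ 0.9840.

z = 2.1446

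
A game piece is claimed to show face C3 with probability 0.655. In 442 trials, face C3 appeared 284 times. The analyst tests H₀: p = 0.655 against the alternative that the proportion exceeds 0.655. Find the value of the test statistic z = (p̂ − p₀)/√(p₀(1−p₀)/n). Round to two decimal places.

p̂ = 284/442 = 0.6425.
Under H₀, SE = √(0.655·0.345/442) = √(0.000511256) = 0.0226.
z = (0.6425 − 0.655)/0.0226 = -0.0125/0.0226 = -0.55.
p-value = P(Z > -0.551) ≈ 0.7093.

z = -0.55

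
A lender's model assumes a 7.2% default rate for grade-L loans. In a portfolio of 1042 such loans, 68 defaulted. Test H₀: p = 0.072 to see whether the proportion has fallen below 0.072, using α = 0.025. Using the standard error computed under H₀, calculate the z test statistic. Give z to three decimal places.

p̂ = 68/1042 ≈ 0.065259.
Standard error under H₀: √(0.072×0.928/1042) = 0.008008.
z = (0.065259 − 0.072)/0.008008 = -0.006741/0.008008 = -0.842.
p-value = P(Z < -0.842) ≈ 0.1999, so at α = 0.025 we fail to reject H₀.

z = -0.842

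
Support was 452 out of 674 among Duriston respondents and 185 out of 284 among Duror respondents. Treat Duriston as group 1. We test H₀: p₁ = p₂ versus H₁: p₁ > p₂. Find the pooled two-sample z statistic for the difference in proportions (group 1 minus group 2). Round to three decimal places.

p̂₁ = 452/674 ≈ 0.67062, p̂₂ = 185/284 ≈ 0.65141.
Pooled p̂ = (452+185)/(674+284) = 637/958 = 0.66493.
SE = √(0.222799 × 0.00500481) = 0.03339.
z = (0.67062 − 0.65141)/0.03339 = 0.01921/0.03339 = 0.575.
p-value = P(Z > 0.575) ≈ 0.2825.

z = 0.575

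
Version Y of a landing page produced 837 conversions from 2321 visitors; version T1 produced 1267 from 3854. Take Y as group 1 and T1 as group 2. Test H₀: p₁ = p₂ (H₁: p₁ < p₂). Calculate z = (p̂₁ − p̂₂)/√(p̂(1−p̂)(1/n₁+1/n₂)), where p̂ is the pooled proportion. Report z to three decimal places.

z = 2.559

p̂₁ = 837/2321 = 0.360620, p̂₂ = 1267/3854 = 0.328749.
Pooled p̂ = (837+1267)/(2321+3854) = 2104/6175 = 0.340729.
SE = √(0.224633 × 0.000690319) = 0.012453.
z = (0.360620 − 0.328749)/0.012453 = 0.031871/0.012453 = 2.559.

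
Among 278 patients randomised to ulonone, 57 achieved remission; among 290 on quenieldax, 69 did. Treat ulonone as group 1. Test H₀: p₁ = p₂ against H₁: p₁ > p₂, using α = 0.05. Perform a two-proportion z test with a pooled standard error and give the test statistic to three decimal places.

z = -0.943

p̂₁ = 57/278 ≈ 0.20504, p̂₂ = 69/290 ≈ 0.23793.
Pooled p̂ = (57+69)/(278+290) = 126/568 = 0.22183.
SE = √(p̂(1−p̂)(1/n₁+1/n₂)) = √(0.22183·0.77817·0.0070454) = √(0.00121619) = 0.03487.
z = (0.20504 − 0.23793)/0.03487 = -0.03289/0.03487 = -0.943.
p-value = P(Z > -0.943) ≈ 0.8272; since p > α = 0.05, fail to reject H₀.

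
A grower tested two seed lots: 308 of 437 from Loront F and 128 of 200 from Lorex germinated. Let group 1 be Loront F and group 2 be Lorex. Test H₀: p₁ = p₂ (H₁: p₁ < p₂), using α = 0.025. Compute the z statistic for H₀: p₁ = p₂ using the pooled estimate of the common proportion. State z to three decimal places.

z = 1.633

p̂₁ = 308/437 ≈ 0.704805, p̂₂ = 128/200 ≈ 0.640000.
Pooled p̂ = (308+128)/(437+200) = 436/637 = 0.684458.
SE = √(p̂(1−p̂)(1/n₁+1/n₂)) = √(0.684458·0.315542·0.00728833) = √(0.0015741) = 0.039675.
z = (0.704805 − 0.640000)/0.039675 = 0.064805/0.039675 = 1.633.
p-value = P(Z < 1.633) ≈ 0.9488; since p > α = 0.025, fail to reject H₀.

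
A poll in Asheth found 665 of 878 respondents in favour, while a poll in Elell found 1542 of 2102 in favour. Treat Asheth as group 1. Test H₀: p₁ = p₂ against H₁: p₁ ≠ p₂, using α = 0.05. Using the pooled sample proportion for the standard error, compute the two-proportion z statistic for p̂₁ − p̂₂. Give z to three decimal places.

z = 1.352

p̂₁ = 665/878 ≈ 0.75740, p̂₂ = 1542/2102 ≈ 0.73359.
Pooled p̂ = (665+1542)/(878+2102) = 2207/2980 = 0.74060.
SE = √(p̂(1−p̂)(1/n₁+1/n₂)) = √(0.74060·0.25940·0.00161469) = √(0.000310198) = 0.01761.
z = (0.75740 − 0.73359)/0.01761 = 0.02381/0.01761 = 1.352.
Two-sided p-value ≈ 2·Φ(−1.352) = 0.1763; since p > α = 0.05, fail to reject H₀.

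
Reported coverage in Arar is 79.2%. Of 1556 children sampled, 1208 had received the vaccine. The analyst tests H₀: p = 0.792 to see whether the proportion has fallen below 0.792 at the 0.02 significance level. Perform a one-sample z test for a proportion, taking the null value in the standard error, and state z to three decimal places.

z = -1.521

p̂ = 1208/1556 ≈ 0.77635.
Standard error under H₀: √(0.792×0.208/1556) = 0.01029.
z = (0.77635 − 0.792)/0.01029 = -0.01565/0.01029 = -1.521.
p-value = P(Z < -1.521) ≈ 0.0641. With α = 0.02, fail to reject H₀.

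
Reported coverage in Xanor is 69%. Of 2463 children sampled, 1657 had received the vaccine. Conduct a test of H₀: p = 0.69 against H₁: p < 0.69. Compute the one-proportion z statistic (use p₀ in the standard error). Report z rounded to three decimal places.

z = -1.850

p̂ = 1657/2463 = 0.67276.
SE = √(p₀(1−p₀)/n) = √(0.2139/2463) = 0.00932.
z = (0.67276 − 0.69)/0.00932 = -0.01724/0.00932 = -1.850.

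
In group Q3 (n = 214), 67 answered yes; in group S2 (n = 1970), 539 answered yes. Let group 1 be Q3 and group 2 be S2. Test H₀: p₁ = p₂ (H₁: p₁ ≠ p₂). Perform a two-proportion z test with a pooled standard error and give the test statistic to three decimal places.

p̂₁ = 67/214 = 0.31308, p̂₂ = 539/1970 = 0.27360.
Pooled p̂ = (67+539)/(214+1970) = 606/2184 = 0.27747.
SE = √(p̂(1−p̂)(1/n₁+1/n₂)) = √(0.27747·0.72253·0.00518051) = √(0.0010386) = 0.03223.
z = (0.31308 − 0.27360)/0.03223 = 0.03948/0.03223 = 1.225.
Two-sided p-value ≈ 2·Φ(−1.225) = 0.2206.

z = 1.225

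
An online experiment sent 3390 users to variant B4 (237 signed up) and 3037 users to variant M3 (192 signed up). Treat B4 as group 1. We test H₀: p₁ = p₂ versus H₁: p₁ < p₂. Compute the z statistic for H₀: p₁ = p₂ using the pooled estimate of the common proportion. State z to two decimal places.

p̂₁ = 237/3390 = 0.06991, p̂₂ = 192/3037 = 0.06322.
Pooled p̂ = (237+192)/(3390+3037) = 429/6427 = 0.06675.
SE = √(p̂(1−p̂)(1/n₁+1/n₂)) = √(0.06675·0.93325·0.000624258) = √(3.88876e-05) = 0.00624.
z = (0.06991 − 0.06322)/0.00624 = 0.00669/0.00624 = 1.07.
p-value = P(Z < 1.073) ≈ 0.8584.

z = 1.07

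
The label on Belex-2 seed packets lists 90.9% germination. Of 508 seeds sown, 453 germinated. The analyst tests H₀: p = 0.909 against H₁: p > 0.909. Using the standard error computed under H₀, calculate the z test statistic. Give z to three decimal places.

z = -1.353

p̂ = 453/508 ≈ 0.89173.
SE = √(p₀(1−p₀)/n) = √(0.082719/508) = 0.01276.
z = (0.89173 − 0.909)/0.01276 = -0.01727/0.01276 = -1.353.
p-value = P(Z > -1.353) ≈ 0.9120.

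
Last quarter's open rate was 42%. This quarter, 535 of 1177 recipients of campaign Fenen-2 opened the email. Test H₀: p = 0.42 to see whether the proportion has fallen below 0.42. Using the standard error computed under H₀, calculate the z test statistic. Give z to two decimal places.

z = 2.40

p̂ = 535/1177 ≈ 0.4545.
SE = √(p₀(1−p₀)/n) = √(0.2436/1177) = 0.0144.
z = (0.4545 − 0.42)/0.0144 = 0.0345/0.0144 = 2.40.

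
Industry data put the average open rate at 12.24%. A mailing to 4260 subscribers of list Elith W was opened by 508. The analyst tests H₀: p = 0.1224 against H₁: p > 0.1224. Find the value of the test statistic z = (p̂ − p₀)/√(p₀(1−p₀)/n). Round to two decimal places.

z = -0.63

p̂ = 508/4260 = 0.11925.
Under H₀, SE = √(0.1224·0.8776/4260) = √(2.52155e-05) = 0.00502.
z = (0.11925 − 0.1224)/0.00502 = -0.00315/0.00502 = -0.63.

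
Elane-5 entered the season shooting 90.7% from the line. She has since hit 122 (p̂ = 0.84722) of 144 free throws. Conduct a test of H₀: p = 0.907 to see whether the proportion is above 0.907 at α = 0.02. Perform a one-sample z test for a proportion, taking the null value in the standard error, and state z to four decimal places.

z = -2.4699

p̂ = 122/144 = 0.847222.
SE = √(p₀(1−p₀)/n) = √(0.084351/144) = 0.024203.
z = (0.847222 − 0.907)/0.024203 = -0.059778/0.024203 = -2.4699.
p-value = P(Z > -2.470) ≈ 0.9932; since p > α = 0.02, fail to reject H₀.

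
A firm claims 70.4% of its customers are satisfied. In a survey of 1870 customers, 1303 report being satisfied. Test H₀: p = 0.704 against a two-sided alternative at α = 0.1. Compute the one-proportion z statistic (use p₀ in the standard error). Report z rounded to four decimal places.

p̂ = 1303/1870 = 0.696791.
Standard error under H₀: √(0.704×0.296/1870) = 0.010556.
z = (0.696791 − 0.704)/0.010556 = -0.007209/0.010556 = -0.6829.
Two-sided p-value ≈ 2·Φ(−0.683) = 0.4947, so at α = 0.1 we fail to reject H₀.

z = -0.6829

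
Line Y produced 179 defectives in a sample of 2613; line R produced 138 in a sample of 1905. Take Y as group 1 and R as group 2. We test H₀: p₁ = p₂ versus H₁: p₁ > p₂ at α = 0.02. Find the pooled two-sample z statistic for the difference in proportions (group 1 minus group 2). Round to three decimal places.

p̂₁ = 179/2613 ≈ 0.06850, p̂₂ = 138/1905 ≈ 0.07244.
Pooled p̂ = (179+138)/(2613+1905) = 317/4518 = 0.07016.
SE = √(p̂(1−p̂)(1/n₁+1/n₂)) = √(0.07016·0.92984·0.000907636) = √(5.92149e-05) = 0.00770.
z = (0.06850 − 0.07244)/0.00770 = -0.00394/0.00770 = -0.512.
p-value = P(Z > -0.512) ≈ 0.6956; since p > α = 0.02, fail to reject H₀.

z = -0.512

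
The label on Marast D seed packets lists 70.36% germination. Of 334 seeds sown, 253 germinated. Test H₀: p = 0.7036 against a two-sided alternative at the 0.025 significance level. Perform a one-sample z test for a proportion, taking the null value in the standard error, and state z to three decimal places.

p̂ = 253/334 ≈ 0.75749.
Under H₀, SE = √(0.7036·0.2964/334) = √(0.000624392) = 0.02499.
z = (0.75749 − 0.7036)/0.02499 = 0.05389/0.02499 = 2.156.
p-value = 2·P(Z > 2.156) ≈ 0.0310; since p > α = 0.025, fail to reject H₀.

z = 2.156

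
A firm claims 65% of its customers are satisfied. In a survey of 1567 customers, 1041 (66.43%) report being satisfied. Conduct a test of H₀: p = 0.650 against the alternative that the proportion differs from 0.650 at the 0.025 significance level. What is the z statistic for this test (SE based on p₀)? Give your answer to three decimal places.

z = 1.189

p̂ = 1041/1567 ≈ 0.66433.
SE = √(p₀(1−p₀)/n) = √(0.2275/1567) = 0.01205.
z = (0.66433 − 0.65)/0.01205 = 0.01433/0.01205 = 1.189.
Two-sided p-value ≈ 2·Φ(−1.189) = 0.2344, so at α = 0.025 we fail to reject H₀.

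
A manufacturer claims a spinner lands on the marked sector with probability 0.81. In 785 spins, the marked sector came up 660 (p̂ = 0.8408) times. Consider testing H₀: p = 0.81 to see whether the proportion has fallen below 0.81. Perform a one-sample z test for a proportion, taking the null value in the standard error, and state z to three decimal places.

z = 2.197

p̂ = 660/785 ≈ 0.84076.
SE = √(p₀(1−p₀)/n) = √(0.1539/785) = 0.01400.
z = (0.84076 − 0.81)/0.01400 = 0.03076/0.01400 = 2.197.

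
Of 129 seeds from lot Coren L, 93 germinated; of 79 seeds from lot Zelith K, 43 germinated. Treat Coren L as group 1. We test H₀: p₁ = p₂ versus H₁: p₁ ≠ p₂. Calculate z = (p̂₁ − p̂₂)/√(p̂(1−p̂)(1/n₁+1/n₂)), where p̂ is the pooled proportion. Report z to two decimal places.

p̂₁ = 93/129 ≈ 0.7209, p̂₂ = 43/79 ≈ 0.5443.
Pooled p̂ = (93+43)/(129+79) = 136/208 = 0.6538.
SE = √(0.226331 × 0.0204102) = 0.0680.
z = (0.7209 − 0.5443)/0.0680 = 0.1766/0.0680 = 2.60.
p-value = 2·P(Z > 2.599) ≈ 0.0094.

z = 2.60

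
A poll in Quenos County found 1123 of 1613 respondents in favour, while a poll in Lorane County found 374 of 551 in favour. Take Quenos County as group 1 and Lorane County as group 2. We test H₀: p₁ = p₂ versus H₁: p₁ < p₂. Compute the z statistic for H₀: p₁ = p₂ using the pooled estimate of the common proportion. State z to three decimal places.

z = 0.766

p̂₁ = 1123/1613 ≈ 0.69622, p̂₂ = 374/551 ≈ 0.67877.
Pooled p̂ = (1123+374)/(1613+551) = 1497/2164 = 0.69177.
SE = √(0.213223 × 0.00243484) = 0.02279.
z = (0.69622 − 0.67877)/0.02279 = 0.01745/0.02279 = 0.766.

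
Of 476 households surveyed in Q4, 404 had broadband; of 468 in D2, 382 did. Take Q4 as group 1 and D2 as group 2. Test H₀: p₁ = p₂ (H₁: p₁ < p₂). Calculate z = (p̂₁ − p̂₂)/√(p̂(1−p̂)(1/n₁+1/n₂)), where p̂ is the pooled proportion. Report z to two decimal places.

p̂₁ = 404/476 ≈ 0.8487, p̂₂ = 382/468 ≈ 0.8162.
Pooled p̂ = (404+382)/(476+468) = 786/944 = 0.8326.
SE = √(0.139359 × 0.00423759) = 0.0243.
z = (0.8487 − 0.8162)/0.0243 = 0.0325/0.0243 = 1.34.
p-value = P(Z < 1.337) ≈ 0.9095.

z = 1.34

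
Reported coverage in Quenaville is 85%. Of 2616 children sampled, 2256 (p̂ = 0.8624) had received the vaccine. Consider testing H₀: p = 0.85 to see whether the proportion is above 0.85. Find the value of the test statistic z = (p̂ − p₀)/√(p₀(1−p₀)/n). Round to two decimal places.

z = 1.77

p̂ = 2256/2616 = 0.8624.
Under H₀, SE = √(0.85·0.15/2616) = √(4.87385e-05) = 0.0070.
z = (0.8624 − 0.85)/0.0070 = 0.0124/0.0070 = 1.77.
p-value = P(Z > 1.774) ≈ 0.0380.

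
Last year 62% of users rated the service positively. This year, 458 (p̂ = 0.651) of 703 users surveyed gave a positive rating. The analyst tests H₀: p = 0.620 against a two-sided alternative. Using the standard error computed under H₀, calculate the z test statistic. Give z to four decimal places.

z = 1.7203

p̂ = 458/703 = 0.651494.
SE = √(p₀(1−p₀)/n) = √(0.2356/703) = 0.018307.
z = (0.651494 − 0.62)/0.018307 = 0.031494/0.018307 = 1.7203.
p-value = 2·P(Z > 1.720) ≈ 0.0854.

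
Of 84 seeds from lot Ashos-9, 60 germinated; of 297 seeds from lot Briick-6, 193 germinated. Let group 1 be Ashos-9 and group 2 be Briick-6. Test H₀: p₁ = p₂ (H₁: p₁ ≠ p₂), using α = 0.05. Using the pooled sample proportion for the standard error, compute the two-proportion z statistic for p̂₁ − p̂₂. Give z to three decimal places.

z = 1.104

p̂₁ = 60/84 ≈ 0.71429, p̂₂ = 193/297 ≈ 0.64983.
Pooled p̂ = (60+193)/(84+297) = 253/381 = 0.66404.
SE = √(0.22309 × 0.0152718) = 0.05837.
z = (0.71429 − 0.64983)/0.05837 = 0.06446/0.05837 = 1.104.
Two-sided p-value ≈ 2·Φ(−1.104) = 0.2695. With α = 0.05, fail to reject H₀.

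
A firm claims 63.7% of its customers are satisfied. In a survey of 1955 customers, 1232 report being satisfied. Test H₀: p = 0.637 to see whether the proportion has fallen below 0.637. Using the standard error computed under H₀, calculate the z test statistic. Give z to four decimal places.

z = -0.6272

p̂ = 1232/1955 ≈ 0.630179.
SE = √(p₀(1−p₀)/n) = √(0.23123/1955) = 0.010876.
z = (0.630179 − 0.637)/0.010876 = -0.006821/0.010876 = -0.6272.
p-value = P(Z < -0.627) ≈ 0.2653.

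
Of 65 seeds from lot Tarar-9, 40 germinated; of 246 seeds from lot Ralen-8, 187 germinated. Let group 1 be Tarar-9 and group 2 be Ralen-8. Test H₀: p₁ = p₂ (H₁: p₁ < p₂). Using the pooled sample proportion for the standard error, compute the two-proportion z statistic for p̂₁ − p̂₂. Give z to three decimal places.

p̂₁ = 40/65 ≈ 0.61538, p̂₂ = 187/246 ≈ 0.76016.
Pooled p̂ = (40+187)/(65+246) = 227/311 = 0.72990.
SE = √(0.197144 × 0.0194497) = 0.06192.
z = (0.61538 − 0.76016)/0.06192 = -0.14478/0.06192 = -2.338.
p-value = P(Z < -2.338) ≈ 0.0097.

z = -2.338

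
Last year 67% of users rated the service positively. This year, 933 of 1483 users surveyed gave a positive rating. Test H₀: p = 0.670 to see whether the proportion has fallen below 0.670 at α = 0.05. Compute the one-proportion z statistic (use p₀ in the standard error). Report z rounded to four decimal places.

z = -3.3472

p̂ = 933/1483 ≈ 0.6291301.
SE = √(p₀(1−p₀)/n) = √(0.2211/1483) = 0.0122102.
z = (0.6291301 − 0.67)/0.0122102 = -0.0408699/0.0122102 = -3.3472.
p-value = P(Z < -3.347) ≈ 0.0004, so at α = 0.05 we reject H₀.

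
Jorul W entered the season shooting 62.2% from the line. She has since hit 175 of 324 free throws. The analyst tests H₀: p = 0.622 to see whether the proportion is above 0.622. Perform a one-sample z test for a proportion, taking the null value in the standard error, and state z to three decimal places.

z = -3.039

p̂ = 175/324 ≈ 0.54012.
SE = √(p₀(1−p₀)/n) = √(0.23512/324) = 0.02694.
z = (0.54012 − 0.622)/0.02694 = -0.08188/0.02694 = -3.039.
p-value = P(Z > -3.039) ≈ 0.9988.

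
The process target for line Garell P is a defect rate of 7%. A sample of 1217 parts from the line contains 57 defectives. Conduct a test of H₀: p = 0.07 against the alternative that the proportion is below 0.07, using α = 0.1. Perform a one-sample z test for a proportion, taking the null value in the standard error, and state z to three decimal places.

p̂ = 57/1217 = 0.046836.
Under H₀, SE = √(0.07·0.93/1217) = √(5.34922e-05) = 0.007314.
z = (0.046836 − 0.07)/0.007314 = -0.023164/0.007314 = -3.167.
p-value = P(Z < -3.167) ≈ 0.0008. With α = 0.1, reject H₀.

z = -3.167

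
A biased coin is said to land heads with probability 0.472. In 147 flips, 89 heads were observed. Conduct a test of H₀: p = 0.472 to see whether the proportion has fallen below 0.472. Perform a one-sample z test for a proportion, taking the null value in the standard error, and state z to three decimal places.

z = 3.241

p̂ = 89/147 ≈ 0.60544.
Under H₀, SE = √(0.472·0.528/147) = √(0.00169535) = 0.04117.
z = (0.60544 − 0.472)/0.04117 = 0.13344/0.04117 = 3.241.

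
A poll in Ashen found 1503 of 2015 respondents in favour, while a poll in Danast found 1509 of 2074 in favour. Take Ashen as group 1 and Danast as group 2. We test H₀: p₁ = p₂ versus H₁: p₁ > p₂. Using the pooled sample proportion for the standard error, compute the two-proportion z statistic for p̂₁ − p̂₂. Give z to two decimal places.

p̂₁ = 1503/2015 = 0.7459, p̂₂ = 1509/2074 = 0.7276.
Pooled p̂ = (1503+1509)/(2015+2074) = 3012/4089 = 0.7366.
SE = √(p̂(1−p̂)(1/n₁+1/n₂)) = √(0.7366·0.2634·0.000978438) = √(0.000189832) = 0.0138.
z = (0.7459 − 0.7276)/0.0138 = 0.0183/0.0138 = 1.33.
p-value = P(Z > 1.330) ≈ 0.0917.

z = 1.33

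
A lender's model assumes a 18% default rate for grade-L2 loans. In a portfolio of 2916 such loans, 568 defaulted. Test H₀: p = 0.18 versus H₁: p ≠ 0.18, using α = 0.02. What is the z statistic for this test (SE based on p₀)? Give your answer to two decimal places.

z = 2.08

p̂ = 568/2916 ≈ 0.1948.
Under H₀, SE = √(0.18·0.82/2916) = √(5.06173e-05) = 0.0071.
z = (0.1948 − 0.18)/0.0071 = 0.0148/0.0071 = 2.08.
Two-sided p-value ≈ 2·Φ(−2.078) = 0.0377. With α = 0.02, fail to reject H₀.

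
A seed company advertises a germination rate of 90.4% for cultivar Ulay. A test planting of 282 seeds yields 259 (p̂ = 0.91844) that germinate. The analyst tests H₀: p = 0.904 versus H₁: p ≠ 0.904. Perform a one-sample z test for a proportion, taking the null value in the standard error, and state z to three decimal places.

z = 0.823

p̂ = 259/282 = 0.91844.
Under H₀, SE = √(0.904·0.096/282) = √(0.000307745) = 0.01754.
z = (0.91844 − 0.904)/0.01754 = 0.01444/0.01754 = 0.823.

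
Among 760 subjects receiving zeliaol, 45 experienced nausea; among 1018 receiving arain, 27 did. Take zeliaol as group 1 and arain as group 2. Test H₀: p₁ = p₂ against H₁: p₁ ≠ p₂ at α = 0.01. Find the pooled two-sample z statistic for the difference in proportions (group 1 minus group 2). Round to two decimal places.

z = 3.46

p̂₁ = 45/760 ≈ 0.05921, p̂₂ = 27/1018 ≈ 0.02652.
Pooled p̂ = (45+27)/(760+1018) = 72/1778 = 0.04049.
SE = √(0.0388551 × 0.00229811) = 0.00945.
z = (0.05921 − 0.02652)/0.00945 = 0.03269/0.00945 = 3.46.
p-value = 2·P(Z > 3.459) ≈ 0.0005. With α = 0.01, reject H₀.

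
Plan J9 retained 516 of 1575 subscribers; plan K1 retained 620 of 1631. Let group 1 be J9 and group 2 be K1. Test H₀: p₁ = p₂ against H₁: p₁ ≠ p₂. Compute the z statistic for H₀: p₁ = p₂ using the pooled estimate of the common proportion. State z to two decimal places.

z = -3.11

p̂₁ = 516/1575 = 0.3276, p̂₂ = 620/1631 = 0.3801.
Pooled p̂ = (516+620)/(1575+1631) = 1136/3206 = 0.3543.
SE = √(0.228782 × 0.00124804) = 0.0169.
z = (0.3276 − 0.3801)/0.0169 = -0.0525/0.0169 = -3.11.
p-value = 2·P(Z > 3.108) ≈ 0.0019.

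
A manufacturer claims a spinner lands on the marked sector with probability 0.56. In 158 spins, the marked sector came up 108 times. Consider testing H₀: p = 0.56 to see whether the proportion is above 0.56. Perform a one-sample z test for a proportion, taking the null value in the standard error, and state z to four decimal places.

z = 3.1285

p̂ = 108/158 = 0.683544.
Under H₀, SE = √(0.56·0.44/158) = √(0.00155949) = 0.039490.
z = (0.683544 − 0.56)/0.039490 = 0.123544/0.039490 = 3.1285.
p-value = P(Z > 3.128) ≈ 0.0009.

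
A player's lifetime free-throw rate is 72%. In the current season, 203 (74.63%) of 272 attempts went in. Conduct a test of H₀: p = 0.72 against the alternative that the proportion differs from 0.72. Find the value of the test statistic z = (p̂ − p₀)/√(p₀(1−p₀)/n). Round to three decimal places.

p̂ = 203/272 = 0.74632.
Standard error under H₀: √(0.72×0.28/272) = 0.02722.
z = (0.74632 − 0.72)/0.02722 = 0.02632/0.02722 = 0.967.
p-value = 2·P(Z > 0.967) ≈ 0.3336.

z = 0.967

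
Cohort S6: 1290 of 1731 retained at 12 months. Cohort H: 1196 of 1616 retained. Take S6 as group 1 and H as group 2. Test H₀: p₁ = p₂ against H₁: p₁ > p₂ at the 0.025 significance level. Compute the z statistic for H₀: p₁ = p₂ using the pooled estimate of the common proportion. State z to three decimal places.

p̂₁ = 1290/1731 = 0.745234, p̂₂ = 1196/1616 = 0.740099.
Pooled p̂ = (1290+1196)/(1731+1616) = 2486/3347 = 0.742755.
SE = √(0.19107 × 0.00119651) = 0.015120.
z = (0.745234 − 0.740099)/0.015120 = 0.005135/0.015120 = 0.340.
p-value = P(Z > 0.340) ≈ 0.3671. With α = 0.025, fail to reject H₀.

z = 0.340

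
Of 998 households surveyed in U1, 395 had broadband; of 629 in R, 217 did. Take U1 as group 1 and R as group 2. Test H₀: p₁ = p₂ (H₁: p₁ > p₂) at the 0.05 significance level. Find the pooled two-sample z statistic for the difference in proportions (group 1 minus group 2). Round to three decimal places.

z = 2.060

p̂₁ = 395/998 = 0.39579, p̂₂ = 217/629 = 0.34499.
Pooled p̂ = (395+217)/(998+629) = 612/1627 = 0.37615.
SE = √(0.234662 × 0.00259183) = 0.02466.
z = (0.39579 − 0.34499)/0.02466 = 0.05080/0.02466 = 2.060.
p-value = P(Z > 2.060) ≈ 0.0197; since p < α = 0.05, reject H₀.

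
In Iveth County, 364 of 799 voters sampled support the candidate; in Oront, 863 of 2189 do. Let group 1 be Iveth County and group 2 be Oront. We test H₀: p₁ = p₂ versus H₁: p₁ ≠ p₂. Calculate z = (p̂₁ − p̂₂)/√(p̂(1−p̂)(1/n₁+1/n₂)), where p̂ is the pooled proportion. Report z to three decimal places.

z = 3.016

p̂₁ = 364/799 ≈ 0.455569, p̂₂ = 863/2189 ≈ 0.394244.
Pooled p̂ = (364+863)/(799+2189) = 1227/2988 = 0.410643.
SE = √(0.242015 × 0.00170839) = 0.020334.
z = (0.455569 − 0.394244)/0.020334 = 0.061325/0.020334 = 3.016.
p-value = 2·P(Z > 3.016) ≈ 0.0026.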